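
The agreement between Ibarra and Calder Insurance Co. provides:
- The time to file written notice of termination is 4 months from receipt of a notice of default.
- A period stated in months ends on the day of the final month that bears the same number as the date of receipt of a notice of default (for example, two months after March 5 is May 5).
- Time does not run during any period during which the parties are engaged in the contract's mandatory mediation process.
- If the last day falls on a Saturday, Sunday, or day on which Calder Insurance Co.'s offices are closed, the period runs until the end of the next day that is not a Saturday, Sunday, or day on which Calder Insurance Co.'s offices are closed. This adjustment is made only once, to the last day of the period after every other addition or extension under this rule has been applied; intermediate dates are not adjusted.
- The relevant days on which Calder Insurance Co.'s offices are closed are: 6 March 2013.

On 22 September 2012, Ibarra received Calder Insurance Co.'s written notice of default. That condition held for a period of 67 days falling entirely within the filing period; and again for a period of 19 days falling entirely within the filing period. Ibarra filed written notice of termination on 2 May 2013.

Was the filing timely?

No

4 months after 22 September 2012 is January 22, 2013.
Tolling adds 67 days: January 22, 2013 + 67 days = March 30, 2013.
Tolling adds 19 days: March 30, 2013 + 19 days = April 18, 2013.
April 18, 2013 is a Thursday and not a day on which Calder Insurance Co.'s offices are closed, so no extension applies.
The deadline is April 18, 2013; the filing on May 2, 2013 is after that date.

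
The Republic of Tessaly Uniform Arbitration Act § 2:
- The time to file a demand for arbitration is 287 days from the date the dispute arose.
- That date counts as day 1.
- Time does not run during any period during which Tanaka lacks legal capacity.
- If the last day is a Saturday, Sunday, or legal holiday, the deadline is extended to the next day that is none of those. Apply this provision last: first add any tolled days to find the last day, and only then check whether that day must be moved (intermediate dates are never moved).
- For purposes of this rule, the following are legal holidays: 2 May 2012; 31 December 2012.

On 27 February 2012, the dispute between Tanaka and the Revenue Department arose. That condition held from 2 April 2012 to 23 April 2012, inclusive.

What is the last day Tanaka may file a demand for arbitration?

Counting 27 February 2012 as day 1, day 287 is December 9, 2012.
From April 2, 2012 through April 23, 2012 inclusive is 22 days; tolling adds 22 days: December 9, 2012 + 22 days = December 31, 2012.
December 31, 2012 is a listed holiday. The next qualifying day is January 1, 2013.

January 1, 2013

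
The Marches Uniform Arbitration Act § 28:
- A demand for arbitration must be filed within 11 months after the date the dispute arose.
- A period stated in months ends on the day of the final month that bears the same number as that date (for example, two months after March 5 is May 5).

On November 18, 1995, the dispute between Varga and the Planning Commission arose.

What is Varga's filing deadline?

October 18, 1996

11 months after November 18, 1995 is October 18, 1996.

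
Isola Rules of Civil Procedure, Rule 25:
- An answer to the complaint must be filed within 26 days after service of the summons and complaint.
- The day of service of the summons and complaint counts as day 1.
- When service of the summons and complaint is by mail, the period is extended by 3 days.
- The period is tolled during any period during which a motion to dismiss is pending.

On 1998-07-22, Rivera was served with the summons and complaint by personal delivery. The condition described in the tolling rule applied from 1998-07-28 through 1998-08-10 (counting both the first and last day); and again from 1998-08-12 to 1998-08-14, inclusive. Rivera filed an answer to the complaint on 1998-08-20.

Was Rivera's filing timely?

Yes

Counting 1998-07-22 as day 1, day 26 is August 16, 1998.
Service was not by mail, so no mail extension applies.
From July 28, 1998 through August 10, 1998 inclusive is 14 days; tolling adds 14 days: August 16, 1998 + 14 days = August 30, 1998.
From August 12, 1998 through August 14, 1998 inclusive is 3 days; tolling adds 3 days: August 30, 1998 + 3 days = September 2, 1998.
The deadline is September 2, 1998; the filing on August 20, 1998 is on or before that date.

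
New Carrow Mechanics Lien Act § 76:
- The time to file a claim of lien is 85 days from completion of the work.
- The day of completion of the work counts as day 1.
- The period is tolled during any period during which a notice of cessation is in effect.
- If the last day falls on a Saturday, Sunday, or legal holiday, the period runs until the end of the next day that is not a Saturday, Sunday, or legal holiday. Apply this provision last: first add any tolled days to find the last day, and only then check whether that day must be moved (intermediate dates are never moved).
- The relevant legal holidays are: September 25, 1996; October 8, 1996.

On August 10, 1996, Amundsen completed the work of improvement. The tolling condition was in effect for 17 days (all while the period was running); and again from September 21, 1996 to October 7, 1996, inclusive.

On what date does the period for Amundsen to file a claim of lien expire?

Counting August 10, 1996 as day 1, day 85 is November 2, 1996.
Tolling adds 17 days: November 2, 1996 + 17 days = November 19, 1996.
From September 21, 1996 through October 7, 1996 inclusive is 17 days; tolling adds 17 days: November 19, 1996 + 17 days = December 6, 1996.
December 6, 1996 is a Friday and not a legal holiday, so no extension applies.

December 6, 1996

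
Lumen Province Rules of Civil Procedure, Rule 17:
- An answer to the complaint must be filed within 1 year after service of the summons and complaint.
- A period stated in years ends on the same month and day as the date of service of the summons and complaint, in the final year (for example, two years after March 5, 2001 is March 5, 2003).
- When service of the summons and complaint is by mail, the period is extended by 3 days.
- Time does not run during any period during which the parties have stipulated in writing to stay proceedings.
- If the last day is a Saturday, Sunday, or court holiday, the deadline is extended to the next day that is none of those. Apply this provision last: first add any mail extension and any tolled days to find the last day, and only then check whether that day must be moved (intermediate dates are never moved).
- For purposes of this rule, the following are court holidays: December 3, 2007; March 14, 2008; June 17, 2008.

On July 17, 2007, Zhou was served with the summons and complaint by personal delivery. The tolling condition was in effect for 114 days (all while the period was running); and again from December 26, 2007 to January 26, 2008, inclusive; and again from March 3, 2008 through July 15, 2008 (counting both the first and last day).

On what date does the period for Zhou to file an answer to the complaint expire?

April 24, 2009

1 year after July 17, 2007 is July 17, 2008.
Service was not by mail, so no mail extension applies.
Tolling adds 114 days: July 17, 2008 + 114 days = November 8, 2008.
From December 26, 2007 through January 26, 2008 inclusive is 32 days; tolling adds 32 days: November 8, 2008 + 32 days = December 10, 2008.
From March 3, 2008 through July 15, 2008 inclusive is 135 days; tolling adds 135 days: December 10, 2008 + 135 days = April 24, 2009.
April 24, 2009 is a Friday and not a court holiday, so no extension applies.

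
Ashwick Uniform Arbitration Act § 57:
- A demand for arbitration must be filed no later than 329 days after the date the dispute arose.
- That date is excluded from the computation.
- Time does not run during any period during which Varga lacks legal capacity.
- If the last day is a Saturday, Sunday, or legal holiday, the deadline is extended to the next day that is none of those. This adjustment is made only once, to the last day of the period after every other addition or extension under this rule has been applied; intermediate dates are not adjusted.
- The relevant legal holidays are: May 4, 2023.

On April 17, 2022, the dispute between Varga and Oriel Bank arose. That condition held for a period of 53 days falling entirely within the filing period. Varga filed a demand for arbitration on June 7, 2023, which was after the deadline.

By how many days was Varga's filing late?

329 days after April 17, 2022 is March 12, 2023.
Tolling adds 53 days: March 12, 2023 + 53 days = May 4, 2023.
May 4, 2023 is a listed holiday. The next qualifying day is May 5, 2023.
The deadline is May 5, 2023; from May 5, 2023 to June 7, 2023 is 33 days.

33 days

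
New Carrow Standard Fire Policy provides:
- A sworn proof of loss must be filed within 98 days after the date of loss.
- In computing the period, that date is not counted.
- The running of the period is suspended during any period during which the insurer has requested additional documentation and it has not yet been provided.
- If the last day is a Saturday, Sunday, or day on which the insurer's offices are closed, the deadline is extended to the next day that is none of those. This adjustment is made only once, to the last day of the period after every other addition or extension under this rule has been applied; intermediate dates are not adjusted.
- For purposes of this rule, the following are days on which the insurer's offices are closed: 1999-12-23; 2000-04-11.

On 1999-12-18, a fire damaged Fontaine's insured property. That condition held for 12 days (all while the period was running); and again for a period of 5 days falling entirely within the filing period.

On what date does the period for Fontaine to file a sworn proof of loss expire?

April 12, 2000

98 days after 1999-12-18 is March 25, 2000.
Tolling adds 12 days: March 25, 2000 + 12 days = April 6, 2000.
Tolling adds 5 days: April 6, 2000 + 5 days = April 11, 2000.
April 11, 2000 is a listed holiday. The next qualifying day is April 12, 2000.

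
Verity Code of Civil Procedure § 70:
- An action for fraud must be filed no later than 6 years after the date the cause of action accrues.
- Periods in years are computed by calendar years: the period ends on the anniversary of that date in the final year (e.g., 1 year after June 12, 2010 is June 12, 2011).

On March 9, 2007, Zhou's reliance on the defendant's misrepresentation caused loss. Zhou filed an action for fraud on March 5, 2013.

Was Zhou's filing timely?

6 years after March 9, 2007 is March 9, 2013.
The deadline is March 9, 2013; the filing on March 5, 2013 is on or before that date.

Yes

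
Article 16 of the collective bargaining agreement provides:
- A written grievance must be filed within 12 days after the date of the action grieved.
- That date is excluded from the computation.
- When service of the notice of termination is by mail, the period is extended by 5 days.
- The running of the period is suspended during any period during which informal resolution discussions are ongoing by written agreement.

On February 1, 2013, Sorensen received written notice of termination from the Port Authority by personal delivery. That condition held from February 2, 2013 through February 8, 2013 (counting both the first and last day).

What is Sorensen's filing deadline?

12 days after February 1, 2013 is February 13, 2013.
Service was not by mail, so no mail extension applies.
From February 2, 2013 through February 8, 2013 inclusive is 7 days; tolling adds 7 days: February 13, 2013 + 7 days = February 20, 2013.

February 20, 2013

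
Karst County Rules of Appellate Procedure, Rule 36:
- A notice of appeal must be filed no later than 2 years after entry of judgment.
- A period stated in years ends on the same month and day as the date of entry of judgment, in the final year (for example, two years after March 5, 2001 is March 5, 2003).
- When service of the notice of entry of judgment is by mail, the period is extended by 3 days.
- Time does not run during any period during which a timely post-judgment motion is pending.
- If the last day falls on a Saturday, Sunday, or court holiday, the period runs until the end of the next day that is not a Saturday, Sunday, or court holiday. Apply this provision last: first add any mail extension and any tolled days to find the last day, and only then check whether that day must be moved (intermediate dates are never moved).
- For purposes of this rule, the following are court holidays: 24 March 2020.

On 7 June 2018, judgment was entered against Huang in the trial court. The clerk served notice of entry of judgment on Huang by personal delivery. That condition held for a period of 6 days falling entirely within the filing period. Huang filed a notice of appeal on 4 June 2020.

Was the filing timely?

Yes

2 years after 7 June 2018 is June 7, 2020.
Service was not by mail, so no mail extension applies.
Tolling adds 6 days: June 7, 2020 + 6 days = June 13, 2020.
June 13, 2020 is Saturday; June 14, 2020 is Sunday. The next qualifying day is June 15, 2020.
The deadline is June 15, 2020; the filing on June 4, 2020 is on or before that date.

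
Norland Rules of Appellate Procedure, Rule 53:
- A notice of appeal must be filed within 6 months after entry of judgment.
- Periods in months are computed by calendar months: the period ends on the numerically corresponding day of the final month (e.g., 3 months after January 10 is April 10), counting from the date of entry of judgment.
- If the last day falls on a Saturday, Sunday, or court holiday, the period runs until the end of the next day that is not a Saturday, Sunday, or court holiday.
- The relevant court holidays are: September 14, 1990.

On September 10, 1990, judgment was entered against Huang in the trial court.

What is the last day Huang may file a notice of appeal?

March 11, 1991

6 months after September 10, 1990 is March 10, 1991.
March 10, 1991 is Sunday. The next qualifying day is March 11, 1991.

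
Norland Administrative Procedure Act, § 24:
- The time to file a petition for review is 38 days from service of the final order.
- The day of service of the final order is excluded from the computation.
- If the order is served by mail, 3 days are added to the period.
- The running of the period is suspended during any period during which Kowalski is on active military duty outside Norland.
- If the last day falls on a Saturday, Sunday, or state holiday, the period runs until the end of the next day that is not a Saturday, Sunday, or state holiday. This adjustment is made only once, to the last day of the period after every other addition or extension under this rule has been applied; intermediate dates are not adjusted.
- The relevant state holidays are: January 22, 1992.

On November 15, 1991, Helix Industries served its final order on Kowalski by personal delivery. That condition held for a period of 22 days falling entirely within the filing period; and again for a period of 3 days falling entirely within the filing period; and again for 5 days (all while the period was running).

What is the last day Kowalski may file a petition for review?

January 23, 1992

38 days after November 15, 1991 is December 23, 1991.
Service was not by mail, so no mail extension applies.
Tolling adds 22 days: December 23, 1991 + 22 days = January 14, 1992.
Tolling adds 3 days: January 14, 1992 + 3 days = January 17, 1992.
Tolling adds 5 days: January 17, 1992 + 5 days = January 22, 1992.
January 22, 1992 is a listed holiday. The next qualifying day is January 23, 1992.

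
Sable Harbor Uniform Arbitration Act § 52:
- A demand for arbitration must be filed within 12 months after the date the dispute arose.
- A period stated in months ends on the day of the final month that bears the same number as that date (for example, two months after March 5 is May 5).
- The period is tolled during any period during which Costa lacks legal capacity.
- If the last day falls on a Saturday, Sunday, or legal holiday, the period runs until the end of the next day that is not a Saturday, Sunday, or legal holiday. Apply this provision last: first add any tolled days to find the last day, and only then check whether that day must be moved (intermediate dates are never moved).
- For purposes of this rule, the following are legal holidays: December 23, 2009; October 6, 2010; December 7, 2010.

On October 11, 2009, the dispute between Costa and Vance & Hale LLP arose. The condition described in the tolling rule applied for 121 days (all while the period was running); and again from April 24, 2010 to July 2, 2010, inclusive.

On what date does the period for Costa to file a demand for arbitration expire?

12 months after October 11, 2009 is October 11, 2010.
Tolling adds 121 days: October 11, 2010 + 121 days = February 9, 2011.
From April 24, 2010 through July 2, 2010 inclusive is 70 days; tolling adds 70 days: February 9, 2011 + 70 days = April 20, 2011.
April 20, 2011 is a Wednesday and not a legal holiday, so no extension applies.

April 20, 2011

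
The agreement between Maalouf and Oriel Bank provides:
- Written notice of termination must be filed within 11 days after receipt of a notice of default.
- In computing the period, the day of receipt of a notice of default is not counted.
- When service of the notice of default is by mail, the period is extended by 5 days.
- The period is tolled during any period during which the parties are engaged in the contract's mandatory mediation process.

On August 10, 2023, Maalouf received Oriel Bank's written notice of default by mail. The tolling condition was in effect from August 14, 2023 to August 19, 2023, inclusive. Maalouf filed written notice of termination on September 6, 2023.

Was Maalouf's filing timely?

No

11 days after August 10, 2023 is August 21, 2023.
Service was by mail, adding 5 days: August 21, 2023 + 5 days = August 26, 2023.
From August 14, 2023 through August 19, 2023 inclusive is 6 days; tolling adds 6 days: August 26, 2023 + 6 days = September 1, 2023.
The deadline is September 1, 2023; the filing on September 6, 2023 is after that date.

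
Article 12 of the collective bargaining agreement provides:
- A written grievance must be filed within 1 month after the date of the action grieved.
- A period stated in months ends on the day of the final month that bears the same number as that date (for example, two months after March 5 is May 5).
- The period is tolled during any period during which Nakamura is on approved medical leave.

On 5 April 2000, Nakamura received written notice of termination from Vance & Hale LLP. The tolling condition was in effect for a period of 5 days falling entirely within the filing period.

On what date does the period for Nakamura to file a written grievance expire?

1 month after 5 April 2000 is May 5, 2000.
Tolling adds 5 days: May 5, 2000 + 5 days = May 10, 2000.

May 10, 2000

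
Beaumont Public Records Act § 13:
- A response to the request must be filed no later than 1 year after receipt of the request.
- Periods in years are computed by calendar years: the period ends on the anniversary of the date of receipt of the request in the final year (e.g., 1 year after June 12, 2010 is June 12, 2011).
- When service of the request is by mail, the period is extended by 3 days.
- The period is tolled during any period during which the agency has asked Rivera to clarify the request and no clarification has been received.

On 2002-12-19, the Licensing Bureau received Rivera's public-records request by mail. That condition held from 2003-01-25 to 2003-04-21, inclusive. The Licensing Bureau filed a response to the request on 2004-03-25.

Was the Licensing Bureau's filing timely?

No

1 year after 2002-12-19 is December 19, 2003.
Service was by mail, adding 3 days: December 19, 2003 + 3 days = December 22, 2003.
From January 25, 2003 through April 21, 2003 inclusive is 87 days; tolling adds 87 days: December 22, 2003 + 87 days = March 18, 2004.
The deadline is March 18, 2004; the filing on March 25, 2004 is after that date.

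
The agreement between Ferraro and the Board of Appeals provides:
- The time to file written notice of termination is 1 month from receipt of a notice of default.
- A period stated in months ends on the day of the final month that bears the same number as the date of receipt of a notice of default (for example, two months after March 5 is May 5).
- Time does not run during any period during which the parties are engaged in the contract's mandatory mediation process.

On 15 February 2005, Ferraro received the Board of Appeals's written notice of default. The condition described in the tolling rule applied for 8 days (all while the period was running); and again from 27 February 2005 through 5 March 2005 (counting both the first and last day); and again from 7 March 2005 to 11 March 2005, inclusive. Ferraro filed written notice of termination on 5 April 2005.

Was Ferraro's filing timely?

1 month after 15 February 2005 is March 15, 2005.
Tolling adds 8 days: March 15, 2005 + 8 days = March 23, 2005.
From February 27, 2005 through March 5, 2005 inclusive is 7 days; tolling adds 7 days: March 23, 2005 + 7 days = March 30, 2005.
From March 7, 2005 through March 11, 2005 inclusive is 5 days; tolling adds 5 days: March 30, 2005 + 5 days = April 4, 2005.
The deadline is April 4, 2005; the filing on April 5, 2005 is after that date.

No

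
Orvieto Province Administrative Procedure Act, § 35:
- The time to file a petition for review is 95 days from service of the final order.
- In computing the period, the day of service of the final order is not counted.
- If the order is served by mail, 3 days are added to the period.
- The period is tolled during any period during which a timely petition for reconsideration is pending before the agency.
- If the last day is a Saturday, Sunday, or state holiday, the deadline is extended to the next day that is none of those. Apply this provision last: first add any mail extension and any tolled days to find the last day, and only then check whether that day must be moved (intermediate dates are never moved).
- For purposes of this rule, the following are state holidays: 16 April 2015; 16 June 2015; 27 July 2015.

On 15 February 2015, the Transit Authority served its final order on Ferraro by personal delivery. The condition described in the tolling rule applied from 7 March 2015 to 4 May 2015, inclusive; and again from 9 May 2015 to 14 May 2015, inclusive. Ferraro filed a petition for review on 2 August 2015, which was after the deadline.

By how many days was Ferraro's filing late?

5 days

95 days after 15 February 2015 is May 21, 2015.
Service was not by mail, so no mail extension applies.
From March 7, 2015 through May 4, 2015 inclusive is 59 days; tolling adds 59 days: May 21, 2015 + 59 days = July 19, 2015.
From May 9, 2015 through May 14, 2015 inclusive is 6 days; tolling adds 6 days: July 19, 2015 + 6 days = July 25, 2015.
July 25, 2015 is Saturday; July 26, 2015 is Sunday; July 27, 2015 is a listed holiday. The next qualifying day is July 28, 2015.
The deadline is July 28, 2015; from July 28, 2015 to August 2, 2015 is 5 days.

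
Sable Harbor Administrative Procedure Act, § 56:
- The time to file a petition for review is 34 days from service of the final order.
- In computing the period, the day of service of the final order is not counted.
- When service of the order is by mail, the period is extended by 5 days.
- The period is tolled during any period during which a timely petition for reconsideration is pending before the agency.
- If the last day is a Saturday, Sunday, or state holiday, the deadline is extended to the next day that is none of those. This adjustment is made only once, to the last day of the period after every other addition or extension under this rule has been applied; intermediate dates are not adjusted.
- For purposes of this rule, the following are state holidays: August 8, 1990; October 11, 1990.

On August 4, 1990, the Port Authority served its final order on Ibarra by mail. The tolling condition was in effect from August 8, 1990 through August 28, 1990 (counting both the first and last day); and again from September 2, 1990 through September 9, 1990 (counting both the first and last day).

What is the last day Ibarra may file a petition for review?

October 12, 1990

34 days after August 4, 1990 is September 7, 1990.
Service was by mail, adding 5 days: September 7, 1990 + 5 days = September 12, 1990.
From August 8, 1990 through August 28, 1990 inclusive is 21 days; tolling adds 21 days: September 12, 1990 + 21 days = October 3, 1990.
From September 2, 1990 through September 9, 1990 inclusive is 8 days; tolling adds 8 days: October 3, 1990 + 8 days = October 11, 1990.
October 11, 1990 is a listed holiday. The next qualifying day is October 12, 1990.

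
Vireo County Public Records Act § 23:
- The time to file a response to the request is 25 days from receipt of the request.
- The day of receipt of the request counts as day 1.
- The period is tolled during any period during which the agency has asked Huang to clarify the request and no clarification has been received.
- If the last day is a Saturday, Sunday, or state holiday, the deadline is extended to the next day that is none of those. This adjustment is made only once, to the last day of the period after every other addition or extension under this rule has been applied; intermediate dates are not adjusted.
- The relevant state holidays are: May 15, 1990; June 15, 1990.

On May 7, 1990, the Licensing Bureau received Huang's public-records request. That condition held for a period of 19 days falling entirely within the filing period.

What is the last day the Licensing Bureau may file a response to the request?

June 19, 1990

Counting May 7, 1990 as day 1, day 25 is May 31, 1990.
Tolling adds 19 days: May 31, 1990 + 19 days = June 19, 1990.
June 19, 1990 is a Tuesday and not a state holiday, so no extension applies.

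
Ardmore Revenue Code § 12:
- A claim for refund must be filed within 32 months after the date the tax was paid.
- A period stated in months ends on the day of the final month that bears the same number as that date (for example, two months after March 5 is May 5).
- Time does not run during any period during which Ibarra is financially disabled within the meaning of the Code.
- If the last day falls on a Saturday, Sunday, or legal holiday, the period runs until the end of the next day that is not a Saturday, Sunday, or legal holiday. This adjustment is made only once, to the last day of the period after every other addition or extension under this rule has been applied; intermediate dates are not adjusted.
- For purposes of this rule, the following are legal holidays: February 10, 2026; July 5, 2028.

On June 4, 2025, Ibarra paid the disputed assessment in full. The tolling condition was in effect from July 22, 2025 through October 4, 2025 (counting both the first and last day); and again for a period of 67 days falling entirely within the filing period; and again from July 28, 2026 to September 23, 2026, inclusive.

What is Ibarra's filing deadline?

August 22, 2028

32 months after June 4, 2025 is February 4, 2028.
From July 22, 2025 through October 4, 2025 inclusive is 75 days; tolling adds 75 days: February 4, 2028 + 75 days = April 19, 2028.
Tolling adds 67 days: April 19, 2028 + 67 days = June 25, 2028.
From July 28, 2026 through September 23, 2026 inclusive is 58 days; tolling adds 58 days: June 25, 2028 + 58 days = August 22, 2028.
August 22, 2028 is a Tuesday and not a legal holiday, so no extension applies.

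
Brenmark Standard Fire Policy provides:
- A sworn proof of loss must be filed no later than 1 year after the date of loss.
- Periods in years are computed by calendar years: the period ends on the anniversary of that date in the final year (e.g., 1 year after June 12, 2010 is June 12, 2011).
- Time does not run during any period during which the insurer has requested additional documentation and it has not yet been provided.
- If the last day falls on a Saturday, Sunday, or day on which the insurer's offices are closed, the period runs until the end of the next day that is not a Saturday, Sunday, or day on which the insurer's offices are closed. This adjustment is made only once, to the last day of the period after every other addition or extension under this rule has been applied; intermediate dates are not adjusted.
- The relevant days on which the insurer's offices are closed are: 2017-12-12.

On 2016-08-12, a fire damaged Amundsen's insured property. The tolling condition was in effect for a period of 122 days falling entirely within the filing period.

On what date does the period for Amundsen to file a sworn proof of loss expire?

1 year after 2016-08-12 is August 12, 2017.
Tolling adds 122 days: August 12, 2017 + 122 days = December 12, 2017.
December 12, 2017 is a listed holiday. The next qualifying day is December 13, 2017.

December 13, 2017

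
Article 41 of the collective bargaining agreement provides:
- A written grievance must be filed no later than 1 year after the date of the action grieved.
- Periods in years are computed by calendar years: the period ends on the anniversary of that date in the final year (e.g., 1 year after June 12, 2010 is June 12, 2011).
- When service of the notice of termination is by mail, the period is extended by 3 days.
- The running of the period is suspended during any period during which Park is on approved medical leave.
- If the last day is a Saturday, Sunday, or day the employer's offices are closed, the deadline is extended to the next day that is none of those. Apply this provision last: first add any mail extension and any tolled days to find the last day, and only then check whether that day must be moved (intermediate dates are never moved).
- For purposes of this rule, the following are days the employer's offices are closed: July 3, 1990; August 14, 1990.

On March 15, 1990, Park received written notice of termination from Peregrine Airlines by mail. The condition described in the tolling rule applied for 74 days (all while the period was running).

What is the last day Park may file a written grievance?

May 31, 1991

1 year after March 15, 1990 is March 15, 1991.
Service was by mail, adding 3 days: March 15, 1991 + 3 days = March 18, 1991.
Tolling adds 74 days: March 18, 1991 + 74 days = May 31, 1991.
May 31, 1991 is a Friday and not a day the employer's offices are closed, so no extension applies.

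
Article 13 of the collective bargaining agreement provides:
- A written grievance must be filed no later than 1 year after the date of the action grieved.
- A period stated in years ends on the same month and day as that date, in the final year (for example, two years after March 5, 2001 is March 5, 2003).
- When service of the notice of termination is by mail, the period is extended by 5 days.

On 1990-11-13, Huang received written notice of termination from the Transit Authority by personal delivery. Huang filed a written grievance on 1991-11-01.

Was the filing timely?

Yes

1 year after 1990-11-13 is November 13, 1991.
Service was not by mail, so no mail extension applies.
The deadline is November 13, 1991; the filing on November 1, 1991 is on or before that date.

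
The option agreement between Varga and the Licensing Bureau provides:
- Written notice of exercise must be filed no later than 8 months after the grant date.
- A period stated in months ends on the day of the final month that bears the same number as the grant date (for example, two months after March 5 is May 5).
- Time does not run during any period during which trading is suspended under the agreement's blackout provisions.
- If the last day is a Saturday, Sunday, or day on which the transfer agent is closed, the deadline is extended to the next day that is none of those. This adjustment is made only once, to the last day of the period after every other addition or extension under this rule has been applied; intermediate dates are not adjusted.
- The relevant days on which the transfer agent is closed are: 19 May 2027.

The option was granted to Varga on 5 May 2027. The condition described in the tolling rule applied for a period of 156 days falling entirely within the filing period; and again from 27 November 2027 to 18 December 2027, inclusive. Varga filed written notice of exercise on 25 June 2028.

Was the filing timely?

8 months after 5 May 2027 is January 5, 2028.
Tolling adds 156 days: January 5, 2028 + 156 days = June 9, 2028.
From November 27, 2027 through December 18, 2027 inclusive is 22 days; tolling adds 22 days: June 9, 2028 + 22 days = July 1, 2028.
July 1, 2028 is Saturday; July 2, 2028 is Sunday. The next qualifying day is July 3, 2028.
The deadline is July 3, 2028; the filing on June 25, 2028 is on or before that date.

Yes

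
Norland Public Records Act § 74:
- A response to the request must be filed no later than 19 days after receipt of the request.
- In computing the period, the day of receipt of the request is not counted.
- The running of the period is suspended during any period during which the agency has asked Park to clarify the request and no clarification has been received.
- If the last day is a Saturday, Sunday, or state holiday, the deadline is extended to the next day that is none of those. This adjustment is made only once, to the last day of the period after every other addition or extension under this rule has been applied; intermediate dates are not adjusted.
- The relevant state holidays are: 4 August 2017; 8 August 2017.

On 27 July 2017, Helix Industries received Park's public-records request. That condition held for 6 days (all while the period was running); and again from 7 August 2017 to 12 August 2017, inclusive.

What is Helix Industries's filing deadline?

19 days after 27 July 2017 is August 15, 2017.
Tolling adds 6 days: August 15, 2017 + 6 days = August 21, 2017.
From August 7, 2017 through August 12, 2017 inclusive is 6 days; tolling adds 6 days: August 21, 2017 + 6 days = August 27, 2017.
August 27, 2017 is Sunday. The next qualifying day is August 28, 2017.

August 28, 2017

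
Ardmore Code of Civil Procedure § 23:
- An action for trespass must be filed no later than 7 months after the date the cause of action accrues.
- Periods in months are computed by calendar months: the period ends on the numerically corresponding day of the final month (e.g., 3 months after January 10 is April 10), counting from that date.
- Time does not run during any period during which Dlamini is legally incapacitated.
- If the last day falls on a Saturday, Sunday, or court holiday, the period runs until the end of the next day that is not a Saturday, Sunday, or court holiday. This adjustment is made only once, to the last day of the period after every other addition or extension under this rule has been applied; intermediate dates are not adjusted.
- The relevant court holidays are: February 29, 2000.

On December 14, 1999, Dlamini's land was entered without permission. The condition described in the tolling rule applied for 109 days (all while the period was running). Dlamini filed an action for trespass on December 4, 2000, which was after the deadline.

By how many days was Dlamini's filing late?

34 days

7 months after December 14, 1999 is July 14, 2000.
Tolling adds 109 days: July 14, 2000 + 109 days = October 31, 2000.
October 31, 2000 is a Tuesday and not a court holiday, so no extension applies.
The deadline is October 31, 2000; from October 31, 2000 to December 4, 2000 is 34 days.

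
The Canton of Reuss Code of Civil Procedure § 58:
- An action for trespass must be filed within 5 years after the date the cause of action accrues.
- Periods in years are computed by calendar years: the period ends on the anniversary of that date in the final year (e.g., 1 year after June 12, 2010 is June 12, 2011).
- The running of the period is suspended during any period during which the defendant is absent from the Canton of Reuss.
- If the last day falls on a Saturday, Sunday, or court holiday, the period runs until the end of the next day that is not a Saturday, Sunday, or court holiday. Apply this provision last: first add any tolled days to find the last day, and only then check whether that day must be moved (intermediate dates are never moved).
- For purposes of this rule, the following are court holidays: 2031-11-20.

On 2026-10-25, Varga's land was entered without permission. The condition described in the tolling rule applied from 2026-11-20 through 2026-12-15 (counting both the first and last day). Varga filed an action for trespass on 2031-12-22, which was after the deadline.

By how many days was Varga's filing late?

5 years after 2026-10-25 is October 25, 2031.
From November 20, 2026 through December 15, 2026 inclusive is 26 days; tolling adds 26 days: October 25, 2031 + 26 days = November 20, 2031.
November 20, 2031 is a listed holiday. The next qualifying day is November 21, 2031.
The deadline is November 21, 2031; from November 21, 2031 to December 22, 2031 is 31 days.

31 days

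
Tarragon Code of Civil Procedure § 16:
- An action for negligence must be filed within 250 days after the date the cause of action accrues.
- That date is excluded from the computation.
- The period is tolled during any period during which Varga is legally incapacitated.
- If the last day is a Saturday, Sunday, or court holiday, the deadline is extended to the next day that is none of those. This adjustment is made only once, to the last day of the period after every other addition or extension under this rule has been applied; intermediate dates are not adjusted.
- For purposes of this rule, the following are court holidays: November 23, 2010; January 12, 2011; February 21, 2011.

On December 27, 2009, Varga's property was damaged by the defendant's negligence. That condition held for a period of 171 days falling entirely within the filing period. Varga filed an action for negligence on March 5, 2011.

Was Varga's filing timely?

250 days after December 27, 2009 is September 3, 2010.
Tolling adds 171 days: September 3, 2010 + 171 days = February 21, 2011.
February 21, 2011 is a listed holiday. The next qualifying day is February 22, 2011.
The deadline is February 22, 2011; the filing on March 5, 2011 is after that date.

No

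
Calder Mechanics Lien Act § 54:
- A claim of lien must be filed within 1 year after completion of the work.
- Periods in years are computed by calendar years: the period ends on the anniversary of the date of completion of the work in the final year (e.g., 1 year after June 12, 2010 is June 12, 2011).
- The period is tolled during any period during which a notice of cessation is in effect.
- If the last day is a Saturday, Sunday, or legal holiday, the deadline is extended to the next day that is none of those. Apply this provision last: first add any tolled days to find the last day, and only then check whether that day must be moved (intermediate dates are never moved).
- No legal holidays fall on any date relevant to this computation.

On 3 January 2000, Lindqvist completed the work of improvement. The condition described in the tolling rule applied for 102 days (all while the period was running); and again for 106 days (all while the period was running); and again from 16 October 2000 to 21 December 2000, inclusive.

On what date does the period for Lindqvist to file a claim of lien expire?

1 year after 3 January 2000 is January 3, 2001.
Tolling adds 102 days: January 3, 2001 + 102 days = April 15, 2001.
Tolling adds 106 days: April 15, 2001 + 106 days = July 30, 2001.
From October 16, 2000 through December 21, 2000 inclusive is 67 days; tolling adds 67 days: July 30, 2001 + 67 days = October 5, 2001.
October 5, 2001 is a Friday and not a legal holiday, so no extension applies.

October 5, 2001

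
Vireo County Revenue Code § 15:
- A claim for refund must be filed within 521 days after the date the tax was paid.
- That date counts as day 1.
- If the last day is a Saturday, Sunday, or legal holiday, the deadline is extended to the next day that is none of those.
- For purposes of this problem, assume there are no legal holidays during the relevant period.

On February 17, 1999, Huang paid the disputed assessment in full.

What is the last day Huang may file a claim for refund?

July 21, 2000

Counting February 17, 1999 as day 1, day 521 is July 21, 2000.
July 21, 2000 is a Friday and not a legal holiday, so no extension applies.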